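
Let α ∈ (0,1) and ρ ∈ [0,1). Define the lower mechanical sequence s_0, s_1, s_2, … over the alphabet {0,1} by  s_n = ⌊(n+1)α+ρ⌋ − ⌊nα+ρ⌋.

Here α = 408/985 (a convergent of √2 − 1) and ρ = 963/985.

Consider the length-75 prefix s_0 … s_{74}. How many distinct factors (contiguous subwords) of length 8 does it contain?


9

t_n = ⌊(n·408+963)/985⌋ for n = 0 … 75:
  n=0…9: ⌊963/985⌋=0 ⌊1371/985⌋=1 ⌊1779/985⌋=1 ⌊2187/985⌋=2 ⌊2595/985⌋=2 ⌊3003/985⌋=3 ⌊3411/985⌋=3 ⌊3819/985⌋=3 ⌊4227/985⌋=4 ⌊4635/985⌋=4
  n=10…19: ⌊5043/985⌋=5 ⌊5451/985⌋=5 ⌊5859/985⌋=5 ⌊6267/985⌋=6 ⌊6675/985⌋=6 ⌊7083/985⌋=7 ⌊7491/985⌋=7 ⌊7899/985⌋=8 ⌊8307/985⌋=8 ⌊8715/985⌋=8
  n=20…29: ⌊9123/985⌋=9 ⌊9531/985⌋=9 ⌊9939/985⌋=10 ⌊10347/985⌋=10 ⌊10755/985⌋=10 ⌊11163/985⌋=11 ⌊11571/985⌋=11 ⌊11979/985⌋=12 ⌊12387/985⌋=12 ⌊12795/985⌋=12
  n=30…39: ⌊13203/985⌋=13 ⌊13611/985⌋=13 ⌊14019/985⌋=14 ⌊14427/985⌋=14 ⌊14835/985⌋=15 ⌊15243/985⌋=15 ⌊15651/985⌋=15 ⌊16059/985⌋=16 ⌊16467/985⌋=16 ⌊16875/985⌋=17
  n=40…49: ⌊17283/985⌋=17 ⌊17691/985⌋=17 ⌊18099/985⌋=18 ⌊18507/985⌋=18 ⌊18915/985⌋=19 ⌊19323/985⌋=19 ⌊19731/985⌋=20 ⌊20139/985⌋=20 ⌊20547/985⌋=20 ⌊20955/985⌋=21
  n=50…59: ⌊21363/985⌋=21 ⌊21771/985⌋=22 ⌊22179/985⌋=22 ⌊22587/985⌋=22 ⌊22995/985⌋=23 ⌊23403/985⌋=23 ⌊23811/985⌋=24 ⌊24219/985⌋=24 ⌊24627/985⌋=25 ⌊25035/985⌋=25
  n=60…69: ⌊25443/985⌋=25 ⌊25851/985⌋=26 ⌊26259/985⌋=26 ⌊26667/985⌋=27 ⌊27075/985⌋=27 ⌊27483/985⌋=27 ⌊27891/985⌋=28 ⌊28299/985⌋=28 ⌊28707/985⌋=29 ⌊29115/985⌋=29
  n=70…75: ⌊29523/985⌋=29 ⌊29931/985⌋=30 ⌊30339/985⌋=30 ⌊30747/985⌋=31 ⌊31155/985⌋=31 ⌊31563/985⌋=32
s_n = t_(n+1) − t_n for n = 0 … 74 gives
prefix = 101010010100101010010100101001010100101001010100101001010100101001010010101
slide a length-8 window over [0..7] … [67..74] (68 windows); first occurrence of each distinct factor:
  [  0..  7] 10101001
  [  1..  8] 01010010
  [  2..  9] 10100101
  [  3.. 10] 01001010
  [  4.. 11] 10010100
  [  5.. 12] 00101001
  [  9.. 16] 10010101
  [ 10.. 17] 00101010
  [ 11.. 18] 01010100
  (the other 59 windows repeat one of these)
distinct factors: {00101001, 00101010, 01001010, 01010010, 01010100, 10010100, 10010101, 10100101, 10101001}
count = 9  (Sturmian bound for length 8 is 9)


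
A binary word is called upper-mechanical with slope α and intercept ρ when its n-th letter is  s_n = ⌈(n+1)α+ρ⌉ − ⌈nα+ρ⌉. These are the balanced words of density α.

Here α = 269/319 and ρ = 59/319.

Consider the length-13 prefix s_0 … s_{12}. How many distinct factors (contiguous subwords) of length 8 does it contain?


6

t_n = ⌈(n·269+59)/319⌉ for n = 0 … 13:
  n=0…9: ⌈59/319⌉=1 ⌈328/319⌉=2 ⌈597/319⌉=2 ⌈866/319⌉=3 ⌈1135/319⌉=4 ⌈1404/319⌉=5 ⌈1673/319⌉=6 ⌈1942/319⌉=7 ⌈2211/319⌉=7 ⌈2480/319⌉=8
  n=10…13: ⌈2749/319⌉=9 ⌈3018/319⌉=10 ⌈3287/319⌉=11 ⌈3556/319⌉=12
s_n = t_(n+1) − t_n for n = 0 … 12 gives
prefix = 1011111011111
slide a length-8 window over [0..7] … [5..12] (6 windows); first occurrence of each distinct factor:
  [  0..  7] 10111110
  [  1..  8] 01111101
  [  2..  9] 11111011
  [  3.. 10] 11110111
  [  4.. 11] 11101111
  [  5.. 12] 11011111
distinct factors: {01111101, 10111110, 11011111, 11101111, 11110111, 11111011}
count = 6  (Sturmian bound for length 8 is 9)


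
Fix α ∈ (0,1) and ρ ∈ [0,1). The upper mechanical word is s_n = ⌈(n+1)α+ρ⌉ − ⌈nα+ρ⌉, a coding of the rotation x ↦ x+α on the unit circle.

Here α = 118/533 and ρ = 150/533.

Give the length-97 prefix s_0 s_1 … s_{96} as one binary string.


0001000100001000100001000100001000100001000100001000100001000100001000010001000010001000010001000

n=0: ⌈(1·118+150)/533⌉ − ⌈(0·118+150)/533⌉ = ⌈268/533⌉ − ⌈150/533⌉ = 1 − 1 = 0
n=1: ⌈(2·118+150)/533⌉ − ⌈(1·118+150)/533⌉ = ⌈386/533⌉ − ⌈268/533⌉ = 1 − 1 = 0
n=2: ⌈(3·118+150)/533⌉ − ⌈(2·118+150)/533⌉ = ⌈504/533⌉ − ⌈386/533⌉ = 1 − 1 = 0
n=3: ⌈(4·118+150)/533⌉ − ⌈(3·118+150)/533⌉ = ⌈622/533⌉ − ⌈504/533⌉ = 2 − 1 = 1
n=4: ⌈(5·118+150)/533⌉ − ⌈(4·118+150)/533⌉ = ⌈740/533⌉ − ⌈622/533⌉ = 2 − 2 = 0
n=5: ⌈(6·118+150)/533⌉ − ⌈(5·118+150)/533⌉ = ⌈858/533⌉ − ⌈740/533⌉ = 2 − 2 = 0
n=6: ⌈(7·118+150)/533⌉ − ⌈(6·118+150)/533⌉ = ⌈976/533⌉ − ⌈858/533⌉ = 2 − 2 = 0
n=7: ⌈(8·118+150)/533⌉ − ⌈(7·118+150)/533⌉ = ⌈1094/533⌉ − ⌈976/533⌉ = 3 − 2 = 1
n=8: ⌈(9·118+150)/533⌉ − ⌈(8·118+150)/533⌉ = ⌈1212/533⌉ − ⌈1094/533⌉ = 3 − 3 = 0
n=9: ⌈(10·118+150)/533⌉ − ⌈(9·118+150)/533⌉ = ⌈1330/533⌉ − ⌈1212/533⌉ = 3 − 3 = 0
n=10: ⌈(11·118+150)/533⌉ − ⌈(10·118+150)/533⌉ = ⌈1448/533⌉ − ⌈1330/533⌉ = 3 − 3 = 0
n=11: ⌈(12·118+150)/533⌉ − ⌈(11·118+150)/533⌉ = ⌈1566/533⌉ − ⌈1448/533⌉ = 3 − 3 = 0
n=12: ⌈(13·118+150)/533⌉ − ⌈(12·118+150)/533⌉ = ⌈1684/533⌉ − ⌈1566/533⌉ = 4 − 3 = 1
n=13: ⌈(14·118+150)/533⌉ − ⌈(13·118+150)/533⌉ = ⌈1802/533⌉ − ⌈1684/533⌉ = 4 − 4 = 0
n=14: ⌈(15·118+150)/533⌉ − ⌈(14·118+150)/533⌉ = ⌈1920/533⌉ − ⌈1802/533⌉ = 4 − 4 = 0
n=15: ⌈(16·118+150)/533⌉ − ⌈(15·118+150)/533⌉ = ⌈2038/533⌉ − ⌈1920/533⌉ = 4 − 4 = 0
n=16: ⌈(17·118+150)/533⌉ − ⌈(16·118+150)/533⌉ = ⌈2156/533⌉ − ⌈2038/533⌉ = 5 − 4 = 1
n=17: ⌈(18·118+150)/533⌉ − ⌈(17·118+150)/533⌉ = ⌈2274/533⌉ − ⌈2156/533⌉ = 5 − 5 = 0
n=18: ⌈(19·118+150)/533⌉ − ⌈(18·118+150)/533⌉ = ⌈2392/533⌉ − ⌈2274/533⌉ = 5 − 5 = 0
n=19: ⌈(20·118+150)/533⌉ − ⌈(19·118+150)/533⌉ = ⌈2510/533⌉ − ⌈2392/533⌉ = 5 − 5 = 0
n=20: ⌈(21·118+150)/533⌉ − ⌈(20·118+150)/533⌉ = ⌈2628/533⌉ − ⌈2510/533⌉ = 5 − 5 = 0
n=21: ⌈(22·118+150)/533⌉ − ⌈(21·118+150)/533⌉ = ⌈2746/533⌉ − ⌈2628/533⌉ = 6 − 5 = 1
n=22: ⌈(23·118+150)/533⌉ − ⌈(22·118+150)/533⌉ = ⌈2864/533⌉ − ⌈2746/533⌉ = 6 − 6 = 0
n=23: ⌈(24·118+150)/533⌉ − ⌈(23·118+150)/533⌉ = ⌈2982/533⌉ − ⌈2864/533⌉ = 6 − 6 = 0
n=24: ⌈(25·118+150)/533⌉ − ⌈(24·118+150)/533⌉ = ⌈3100/533⌉ − ⌈2982/533⌉ = 6 − 6 = 0
n=25: ⌈(26·118+150)/533⌉ − ⌈(25·118+150)/533⌉ = ⌈3218/533⌉ − ⌈3100/533⌉ = 7 − 6 = 1
n=26: ⌈(27·118+150)/533⌉ − ⌈(26·118+150)/533⌉ = ⌈3336/533⌉ − ⌈3218/533⌉ = 7 − 7 = 0
n=27: ⌈(28·118+150)/533⌉ − ⌈(27·118+150)/533⌉ = ⌈3454/533⌉ − ⌈3336/533⌉ = 7 − 7 = 0
n=28: ⌈(29·118+150)/533⌉ − ⌈(28·118+150)/533⌉ = ⌈3572/533⌉ − ⌈3454/533⌉ = 7 − 7 = 0
n=29: ⌈(30·118+150)/533⌉ − ⌈(29·118+150)/533⌉ = ⌈3690/533⌉ − ⌈3572/533⌉ = 7 − 7 = 0
n=30: ⌈(31·118+150)/533⌉ − ⌈(30·118+150)/533⌉ = ⌈3808/533⌉ − ⌈3690/533⌉ = 8 − 7 = 1
n=31: ⌈(32·118+150)/533⌉ − ⌈(31·118+150)/533⌉ = ⌈3926/533⌉ − ⌈3808/533⌉ = 8 − 8 = 0
n=32: ⌈(33·118+150)/533⌉ − ⌈(32·118+150)/533⌉ = ⌈4044/533⌉ − ⌈3926/533⌉ = 8 − 8 = 0
n=33: ⌈(34·118+150)/533⌉ − ⌈(33·118+150)/533⌉ = ⌈4162/533⌉ − ⌈4044/533⌉ = 8 − 8 = 0
n=34: ⌈(35·118+150)/533⌉ − ⌈(34·118+150)/533⌉ = ⌈4280/533⌉ − ⌈4162/533⌉ = 9 − 8 = 1
n=35: ⌈(36·118+150)/533⌉ − ⌈(35·118+150)/533⌉ = ⌈4398/533⌉ − ⌈4280/533⌉ = 9 − 9 = 0
n=36: ⌈(37·118+150)/533⌉ − ⌈(36·118+150)/533⌉ = ⌈4516/533⌉ − ⌈4398/533⌉ = 9 − 9 = 0
n=37: ⌈(38·118+150)/533⌉ − ⌈(37·118+150)/533⌉ = ⌈4634/533⌉ − ⌈4516/533⌉ = 9 − 9 = 0
n=38: ⌈(39·118+150)/533⌉ − ⌈(38·118+150)/533⌉ = ⌈4752/533⌉ − ⌈4634/533⌉ = 9 − 9 = 0
n=39: ⌈(40·118+150)/533⌉ − ⌈(39·118+150)/533⌉ = ⌈4870/533⌉ − ⌈4752/533⌉ = 10 − 9 = 1
n=40: ⌈(41·118+150)/533⌉ − ⌈(40·118+150)/533⌉ = ⌈4988/533⌉ − ⌈4870/533⌉ = 10 − 10 = 0
n=41: ⌈(42·118+150)/533⌉ − ⌈(41·118+150)/533⌉ = ⌈5106/533⌉ − ⌈4988/533⌉ = 10 − 10 = 0
n=42: ⌈(43·118+150)/533⌉ − ⌈(42·118+150)/533⌉ = ⌈5224/533⌉ − ⌈5106/533⌉ = 10 − 10 = 0
n=43: ⌈(44·118+150)/533⌉ − ⌈(43·118+150)/533⌉ = ⌈5342/533⌉ − ⌈5224/533⌉ = 11 − 10 = 1
n=44: ⌈(45·118+150)/533⌉ − ⌈(44·118+150)/533⌉ = ⌈5460/533⌉ − ⌈5342/533⌉ = 11 − 11 = 0
n=45: ⌈(46·118+150)/533⌉ − ⌈(45·118+150)/533⌉ = ⌈5578/533⌉ − ⌈5460/533⌉ = 11 − 11 = 0
n=46: ⌈(47·118+150)/533⌉ − ⌈(46·118+150)/533⌉ = ⌈5696/533⌉ − ⌈5578/533⌉ = 11 − 11 = 0
n=47: ⌈(48·118+150)/533⌉ − ⌈(47·118+150)/533⌉ = ⌈5814/533⌉ − ⌈5696/533⌉ = 11 − 11 = 0
n=48: ⌈(49·118+150)/533⌉ − ⌈(48·118+150)/533⌉ = ⌈5932/533⌉ − ⌈5814/533⌉ = 12 − 11 = 1
n=49: ⌈(50·118+150)/533⌉ − ⌈(49·118+150)/533⌉ = ⌈6050/533⌉ − ⌈5932/533⌉ = 12 − 12 = 0
n=50: ⌈(51·118+150)/533⌉ − ⌈(50·118+150)/533⌉ = ⌈6168/533⌉ − ⌈6050/533⌉ = 12 − 12 = 0
n=51: ⌈(52·118+150)/533⌉ − ⌈(51·118+150)/533⌉ = ⌈6286/533⌉ − ⌈6168/533⌉ = 12 − 12 = 0
n=52: ⌈(53·118+150)/533⌉ − ⌈(52·118+150)/533⌉ = ⌈6404/533⌉ − ⌈6286/533⌉ = 13 − 12 = 1
n=53: ⌈(54·118+150)/533⌉ − ⌈(53·118+150)/533⌉ = ⌈6522/533⌉ − ⌈6404/533⌉ = 13 − 13 = 0
n=54: ⌈(55·118+150)/533⌉ − ⌈(54·118+150)/533⌉ = ⌈6640/533⌉ − ⌈6522/533⌉ = 13 − 13 = 0
n=55: ⌈(56·118+150)/533⌉ − ⌈(55·118+150)/533⌉ = ⌈6758/533⌉ − ⌈6640/533⌉ = 13 − 13 = 0
n=56: ⌈(57·118+150)/533⌉ − ⌈(56·118+150)/533⌉ = ⌈6876/533⌉ − ⌈6758/533⌉ = 13 − 13 = 0
n=57: ⌈(58·118+150)/533⌉ − ⌈(57·118+150)/533⌉ = ⌈6994/533⌉ − ⌈6876/533⌉ = 14 − 13 = 1
n=58: ⌈(59·118+150)/533⌉ − ⌈(58·118+150)/533⌉ = ⌈7112/533⌉ − ⌈6994/533⌉ = 14 − 14 = 0
n=59: ⌈(60·118+150)/533⌉ − ⌈(59·118+150)/533⌉ = ⌈7230/533⌉ − ⌈7112/533⌉ = 14 − 14 = 0
n=60: ⌈(61·118+150)/533⌉ − ⌈(60·118+150)/533⌉ = ⌈7348/533⌉ − ⌈7230/533⌉ = 14 − 14 = 0
n=61: ⌈(62·118+150)/533⌉ − ⌈(61·118+150)/533⌉ = ⌈7466/533⌉ − ⌈7348/533⌉ = 15 − 14 = 1
n=62: ⌈(63·118+150)/533⌉ − ⌈(62·118+150)/533⌉ = ⌈7584/533⌉ − ⌈7466/533⌉ = 15 − 15 = 0
n=63: ⌈(64·118+150)/533⌉ − ⌈(63·118+150)/533⌉ = ⌈7702/533⌉ − ⌈7584/533⌉ = 15 − 15 = 0
n=64: ⌈(65·118+150)/533⌉ − ⌈(64·118+150)/533⌉ = ⌈7820/533⌉ − ⌈7702/533⌉ = 15 − 15 = 0
n=65: ⌈(66·118+150)/533⌉ − ⌈(65·118+150)/533⌉ = ⌈7938/533⌉ − ⌈7820/533⌉ = 15 − 15 = 0
n=66: ⌈(67·118+150)/533⌉ − ⌈(66·118+150)/533⌉ = ⌈8056/533⌉ − ⌈7938/533⌉ = 16 − 15 = 1
n=67: ⌈(68·118+150)/533⌉ − ⌈(67·118+150)/533⌉ = ⌈8174/533⌉ − ⌈8056/533⌉ = 16 − 16 = 0
n=68: ⌈(69·118+150)/533⌉ − ⌈(68·118+150)/533⌉ = ⌈8292/533⌉ − ⌈8174/533⌉ = 16 − 16 = 0
n=69: ⌈(70·118+150)/533⌉ − ⌈(69·118+150)/533⌉ = ⌈8410/533⌉ − ⌈8292/533⌉ = 16 − 16 = 0
n=70: ⌈(71·118+150)/533⌉ − ⌈(70·118+150)/533⌉ = ⌈8528/533⌉ − ⌈8410/533⌉ = 16 − 16 = 0
n=71: ⌈(72·118+150)/533⌉ − ⌈(71·118+150)/533⌉ = ⌈8646/533⌉ − ⌈8528/533⌉ = 17 − 16 = 1
n=72: ⌈(73·118+150)/533⌉ − ⌈(72·118+150)/533⌉ = ⌈8764/533⌉ − ⌈8646/533⌉ = 17 − 17 = 0
n=73: ⌈(74·118+150)/533⌉ − ⌈(73·118+150)/533⌉ = ⌈8882/533⌉ − ⌈8764/533⌉ = 17 − 17 = 0
n=74: ⌈(75·118+150)/533⌉ − ⌈(74·118+150)/533⌉ = ⌈9000/533⌉ − ⌈8882/533⌉ = 17 − 17 = 0
n=75: ⌈(76·118+150)/533⌉ − ⌈(75·118+150)/533⌉ = ⌈9118/533⌉ − ⌈9000/533⌉ = 18 − 17 = 1
n=76: ⌈(77·118+150)/533⌉ − ⌈(76·118+150)/533⌉ = ⌈9236/533⌉ − ⌈9118/533⌉ = 18 − 18 = 0
n=77: ⌈(78·118+150)/533⌉ − ⌈(77·118+150)/533⌉ = ⌈9354/533⌉ − ⌈9236/533⌉ = 18 − 18 = 0
n=78: ⌈(79·118+150)/533⌉ − ⌈(78·118+150)/533⌉ = ⌈9472/533⌉ − ⌈9354/533⌉ = 18 − 18 = 0
n=79: ⌈(80·118+150)/533⌉ − ⌈(79·118+150)/533⌉ = ⌈9590/533⌉ − ⌈9472/533⌉ = 18 − 18 = 0
n=80: ⌈(81·118+150)/533⌉ − ⌈(80·118+150)/533⌉ = ⌈9708/533⌉ − ⌈9590/533⌉ = 19 − 18 = 1
n=81: ⌈(82·118+150)/533⌉ − ⌈(81·118+150)/533⌉ = ⌈9826/533⌉ − ⌈9708/533⌉ = 19 − 19 = 0
n=82: ⌈(83·118+150)/533⌉ − ⌈(82·118+150)/533⌉ = ⌈9944/533⌉ − ⌈9826/533⌉ = 19 − 19 = 0
n=83: ⌈(84·118+150)/533⌉ − ⌈(83·118+150)/533⌉ = ⌈10062/533⌉ − ⌈9944/533⌉ = 19 − 19 = 0
n=84: ⌈(85·118+150)/533⌉ − ⌈(84·118+150)/533⌉ = ⌈10180/533⌉ − ⌈10062/533⌉ = 20 − 19 = 1
n=85: ⌈(86·118+150)/533⌉ − ⌈(85·118+150)/533⌉ = ⌈10298/533⌉ − ⌈10180/533⌉ = 20 − 20 = 0
n=86: ⌈(87·118+150)/533⌉ − ⌈(86·118+150)/533⌉ = ⌈10416/533⌉ − ⌈10298/533⌉ = 20 − 20 = 0
n=87: ⌈(88·118+150)/533⌉ − ⌈(87·118+150)/533⌉ = ⌈10534/533⌉ − ⌈10416/533⌉ = 20 − 20 = 0
n=88: ⌈(89·118+150)/533⌉ − ⌈(88·118+150)/533⌉ = ⌈10652/533⌉ − ⌈10534/533⌉ = 20 − 20 = 0
n=89: ⌈(90·118+150)/533⌉ − ⌈(89·118+150)/533⌉ = ⌈10770/533⌉ − ⌈10652/533⌉ = 21 − 20 = 1
n=90: ⌈(91·118+150)/533⌉ − ⌈(90·118+150)/533⌉ = ⌈10888/533⌉ − ⌈10770/533⌉ = 21 − 21 = 0
n=91: ⌈(92·118+150)/533⌉ − ⌈(91·118+150)/533⌉ = ⌈11006/533⌉ − ⌈10888/533⌉ = 21 − 21 = 0
n=92: ⌈(93·118+150)/533⌉ − ⌈(92·118+150)/533⌉ = ⌈11124/533⌉ − ⌈11006/533⌉ = 21 − 21 = 0
n=93: ⌈(94·118+150)/533⌉ − ⌈(93·118+150)/533⌉ = ⌈11242/533⌉ − ⌈11124/533⌉ = 22 − 21 = 1
n=94: ⌈(95·118+150)/533⌉ − ⌈(94·118+150)/533⌉ = ⌈11360/533⌉ − ⌈11242/533⌉ = 22 − 22 = 0
n=95: ⌈(96·118+150)/533⌉ − ⌈(95·118+150)/533⌉ = ⌈11478/533⌉ − ⌈11360/533⌉ = 22 − 22 = 0
n=96: ⌈(97·118+150)/533⌉ − ⌈(96·118+150)/533⌉ = ⌈11596/533⌉ − ⌈11478/533⌉ = 22 − 22 = 0


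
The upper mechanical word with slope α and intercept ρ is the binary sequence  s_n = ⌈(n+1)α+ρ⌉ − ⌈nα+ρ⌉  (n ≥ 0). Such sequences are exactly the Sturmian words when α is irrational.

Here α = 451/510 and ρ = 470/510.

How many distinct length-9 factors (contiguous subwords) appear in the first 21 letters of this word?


t_n = ⌈(n·451+470)/510⌉ for n = 0 … 21:
  n=0…9: ⌈470/510⌉=1 ⌈921/510⌉=2 ⌈1372/510⌉=3 ⌈1823/510⌉=4 ⌈2274/510⌉=5 ⌈2725/510⌉=6 ⌈3176/510⌉=7 ⌈3627/510⌉=8 ⌈4078/510⌉=8 ⌈4529/510⌉=9
  n=10…19: ⌈4980/510⌉=10 ⌈5431/510⌉=11 ⌈5882/510⌉=12 ⌈6333/510⌉=13 ⌈6784/510⌉=14 ⌈7235/510⌉=15 ⌈7686/510⌉=16 ⌈8137/510⌉=16 ⌈8588/510⌉=17 ⌈9039/510⌉=18
  n=20…21: ⌈9490/510⌉=19 ⌈9941/510⌉=20
s_n = t_(n+1) − t_n for n = 0 … 20 gives
prefix = 111111101111111101111
slide a length-9 window over [0..8] … [12..20] (13 windows); first occurrence of each distinct factor:
  [  0..  8] 111111101
  [  1..  9] 111111011
  [  2.. 10] 111110111
  [  3.. 11] 111101111
  [  4.. 12] 111011111
  [  5.. 13] 110111111
  [  6.. 14] 101111111
  [  7.. 15] 011111111
  [  8.. 16] 111111110
  (the other 4 windows repeat one of these)
distinct factors: {011111111, 101111111, 110111111, 111011111, 111101111, 111110111, 111111011, 111111101, 111111110}
count = 9  (Sturmian bound for length 9 is 10)

9


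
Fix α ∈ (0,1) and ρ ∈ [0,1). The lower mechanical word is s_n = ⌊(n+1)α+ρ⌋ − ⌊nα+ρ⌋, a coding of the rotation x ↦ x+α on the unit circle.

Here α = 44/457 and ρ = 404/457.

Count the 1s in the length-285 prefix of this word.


#1s = Σ_{n=0}^{284} s_n = Σ_{n=0}^{284} (⌊(n+1)α+ρ⌋ − ⌊nα+ρ⌋)
the sum telescopes: every ⌊nα+ρ⌋ with 0 < n < 285 appears once with + and once with −, leaving ⌊285α+ρ⌋ − ⌊0·α+ρ⌋
285α + ρ = (285·44 + 404) / 457 = 12944/457
ρ = 404/457
⌊12944/457⌋ = 28,  ⌊404/457⌋ = 0
#1s = 28 − 0 = 28

28


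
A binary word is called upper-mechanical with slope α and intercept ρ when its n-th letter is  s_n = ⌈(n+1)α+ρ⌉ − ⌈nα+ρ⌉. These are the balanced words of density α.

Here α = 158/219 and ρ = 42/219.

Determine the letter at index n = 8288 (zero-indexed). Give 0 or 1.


1

(n+1)α + ρ = (8289·158 + 42) / 219 = 1309704/219
nα + ρ     = (8288·158 + 42) / 219 = 1309546/219
⌈1309704/219⌉ = 5981,  ⌈1309546/219⌉ = 5980
s_{8288} = 5981 − 5980 = 1


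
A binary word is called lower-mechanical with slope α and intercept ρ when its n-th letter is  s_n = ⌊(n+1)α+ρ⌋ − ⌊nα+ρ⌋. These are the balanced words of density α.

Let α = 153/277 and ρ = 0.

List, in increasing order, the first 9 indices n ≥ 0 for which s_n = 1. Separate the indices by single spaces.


n=0: ⌊153/277⌋−⌊0/277⌋ = 0−0 = 0
n=1: ⌊306/277⌋−⌊153/277⌋ = 1−0 = 1  ← one
n=2: ⌊459/277⌋−⌊306/277⌋ = 1−1 = 0
n=3: ⌊612/277⌋−⌊459/277⌋ = 2−1 = 1  ← one
n=4: ⌊765/277⌋−⌊612/277⌋ = 2−2 = 0
n=5: ⌊918/277⌋−⌊765/277⌋ = 3−2 = 1  ← one
n=6: ⌊1071/277⌋−⌊918/277⌋ = 3−3 = 0
n=7: ⌊1224/277⌋−⌊1071/277⌋ = 4−3 = 1  ← one
n=8: ⌊1377/277⌋−⌊1224/277⌋ = 4−4 = 0
n=9: ⌊1530/277⌋−⌊1377/277⌋ = 5−4 = 1  ← one
n=10: ⌊1683/277⌋−⌊1530/277⌋ = 6−5 = 1  ← one
n=11: ⌊1836/277⌋−⌊1683/277⌋ = 6−6 = 0
n=12: ⌊1989/277⌋−⌊1836/277⌋ = 7−6 = 1  ← one
n=13: ⌊2142/277⌋−⌊1989/277⌋ = 7−7 = 0
n=14: ⌊2295/277⌋−⌊2142/277⌋ = 8−7 = 1  ← one
n=15: ⌊2448/277⌋−⌊2295/277⌋ = 8−8 = 0
n=16: ⌊2601/277⌋−⌊2448/277⌋ = 9−8 = 1  ← one
positions of the first 9 ones: 1 3 5 7 9 10 12 14 16

1 3 5 7 9 10 12 14 16


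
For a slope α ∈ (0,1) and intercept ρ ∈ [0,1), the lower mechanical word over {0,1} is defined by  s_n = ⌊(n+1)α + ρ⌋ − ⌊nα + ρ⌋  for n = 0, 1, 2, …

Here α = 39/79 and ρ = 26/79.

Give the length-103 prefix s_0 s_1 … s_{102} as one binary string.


n=0: ⌊(1·39+26)/79⌋ − ⌊(0·39+26)/79⌋ = ⌊65/79⌋ − ⌊26/79⌋ = 0 − 0 = 0
n=1: ⌊(2·39+26)/79⌋ − ⌊(1·39+26)/79⌋ = ⌊104/79⌋ − ⌊65/79⌋ = 1 − 0 = 1
n=2: ⌊(3·39+26)/79⌋ − ⌊(2·39+26)/79⌋ = ⌊143/79⌋ − ⌊104/79⌋ = 1 − 1 = 0
n=3: ⌊(4·39+26)/79⌋ − ⌊(3·39+26)/79⌋ = ⌊182/79⌋ − ⌊143/79⌋ = 2 − 1 = 1
n=4: ⌊(5·39+26)/79⌋ − ⌊(4·39+26)/79⌋ = ⌊221/79⌋ − ⌊182/79⌋ = 2 − 2 = 0
n=5: ⌊(6·39+26)/79⌋ − ⌊(5·39+26)/79⌋ = ⌊260/79⌋ − ⌊221/79⌋ = 3 − 2 = 1
n=6: ⌊(7·39+26)/79⌋ − ⌊(6·39+26)/79⌋ = ⌊299/79⌋ − ⌊260/79⌋ = 3 − 3 = 0
n=7: ⌊(8·39+26)/79⌋ − ⌊(7·39+26)/79⌋ = ⌊338/79⌋ − ⌊299/79⌋ = 4 − 3 = 1
n=8: ⌊(9·39+26)/79⌋ − ⌊(8·39+26)/79⌋ = ⌊377/79⌋ − ⌊338/79⌋ = 4 − 4 = 0
n=9: ⌊(10·39+26)/79⌋ − ⌊(9·39+26)/79⌋ = ⌊416/79⌋ − ⌊377/79⌋ = 5 − 4 = 1
n=10: ⌊(11·39+26)/79⌋ − ⌊(10·39+26)/79⌋ = ⌊455/79⌋ − ⌊416/79⌋ = 5 − 5 = 0
n=11: ⌊(12·39+26)/79⌋ − ⌊(11·39+26)/79⌋ = ⌊494/79⌋ − ⌊455/79⌋ = 6 − 5 = 1
n=12: ⌊(13·39+26)/79⌋ − ⌊(12·39+26)/79⌋ = ⌊533/79⌋ − ⌊494/79⌋ = 6 − 6 = 0
n=13: ⌊(14·39+26)/79⌋ − ⌊(13·39+26)/79⌋ = ⌊572/79⌋ − ⌊533/79⌋ = 7 − 6 = 1
n=14: ⌊(15·39+26)/79⌋ − ⌊(14·39+26)/79⌋ = ⌊611/79⌋ − ⌊572/79⌋ = 7 − 7 = 0
n=15: ⌊(16·39+26)/79⌋ − ⌊(15·39+26)/79⌋ = ⌊650/79⌋ − ⌊611/79⌋ = 8 − 7 = 1
n=16: ⌊(17·39+26)/79⌋ − ⌊(16·39+26)/79⌋ = ⌊689/79⌋ − ⌊650/79⌋ = 8 − 8 = 0
n=17: ⌊(18·39+26)/79⌋ − ⌊(17·39+26)/79⌋ = ⌊728/79⌋ − ⌊689/79⌋ = 9 − 8 = 1
n=18: ⌊(19·39+26)/79⌋ − ⌊(18·39+26)/79⌋ = ⌊767/79⌋ − ⌊728/79⌋ = 9 − 9 = 0
n=19: ⌊(20·39+26)/79⌋ − ⌊(19·39+26)/79⌋ = ⌊806/79⌋ − ⌊767/79⌋ = 10 − 9 = 1
n=20: ⌊(21·39+26)/79⌋ − ⌊(20·39+26)/79⌋ = ⌊845/79⌋ − ⌊806/79⌋ = 10 − 10 = 0
n=21: ⌊(22·39+26)/79⌋ − ⌊(21·39+26)/79⌋ = ⌊884/79⌋ − ⌊845/79⌋ = 11 − 10 = 1
n=22: ⌊(23·39+26)/79⌋ − ⌊(22·39+26)/79⌋ = ⌊923/79⌋ − ⌊884/79⌋ = 11 − 11 = 0
n=23: ⌊(24·39+26)/79⌋ − ⌊(23·39+26)/79⌋ = ⌊962/79⌋ − ⌊923/79⌋ = 12 − 11 = 1
n=24: ⌊(25·39+26)/79⌋ − ⌊(24·39+26)/79⌋ = ⌊1001/79⌋ − ⌊962/79⌋ = 12 − 12 = 0
n=25: ⌊(26·39+26)/79⌋ − ⌊(25·39+26)/79⌋ = ⌊1040/79⌋ − ⌊1001/79⌋ = 13 − 12 = 1
n=26: ⌊(27·39+26)/79⌋ − ⌊(26·39+26)/79⌋ = ⌊1079/79⌋ − ⌊1040/79⌋ = 13 − 13 = 0
n=27: ⌊(28·39+26)/79⌋ − ⌊(27·39+26)/79⌋ = ⌊1118/79⌋ − ⌊1079/79⌋ = 14 − 13 = 1
n=28: ⌊(29·39+26)/79⌋ − ⌊(28·39+26)/79⌋ = ⌊1157/79⌋ − ⌊1118/79⌋ = 14 − 14 = 0
n=29: ⌊(30·39+26)/79⌋ − ⌊(29·39+26)/79⌋ = ⌊1196/79⌋ − ⌊1157/79⌋ = 15 − 14 = 1
n=30: ⌊(31·39+26)/79⌋ − ⌊(30·39+26)/79⌋ = ⌊1235/79⌋ − ⌊1196/79⌋ = 15 − 15 = 0
n=31: ⌊(32·39+26)/79⌋ − ⌊(31·39+26)/79⌋ = ⌊1274/79⌋ − ⌊1235/79⌋ = 16 − 15 = 1
n=32: ⌊(33·39+26)/79⌋ − ⌊(32·39+26)/79⌋ = ⌊1313/79⌋ − ⌊1274/79⌋ = 16 − 16 = 0
n=33: ⌊(34·39+26)/79⌋ − ⌊(33·39+26)/79⌋ = ⌊1352/79⌋ − ⌊1313/79⌋ = 17 − 16 = 1
n=34: ⌊(35·39+26)/79⌋ − ⌊(34·39+26)/79⌋ = ⌊1391/79⌋ − ⌊1352/79⌋ = 17 − 17 = 0
n=35: ⌊(36·39+26)/79⌋ − ⌊(35·39+26)/79⌋ = ⌊1430/79⌋ − ⌊1391/79⌋ = 18 − 17 = 1
n=36: ⌊(37·39+26)/79⌋ − ⌊(36·39+26)/79⌋ = ⌊1469/79⌋ − ⌊1430/79⌋ = 18 − 18 = 0
n=37: ⌊(38·39+26)/79⌋ − ⌊(37·39+26)/79⌋ = ⌊1508/79⌋ − ⌊1469/79⌋ = 19 − 18 = 1
n=38: ⌊(39·39+26)/79⌋ − ⌊(38·39+26)/79⌋ = ⌊1547/79⌋ − ⌊1508/79⌋ = 19 − 19 = 0
n=39: ⌊(40·39+26)/79⌋ − ⌊(39·39+26)/79⌋ = ⌊1586/79⌋ − ⌊1547/79⌋ = 20 − 19 = 1
n=40: ⌊(41·39+26)/79⌋ − ⌊(40·39+26)/79⌋ = ⌊1625/79⌋ − ⌊1586/79⌋ = 20 − 20 = 0
n=41: ⌊(42·39+26)/79⌋ − ⌊(41·39+26)/79⌋ = ⌊1664/79⌋ − ⌊1625/79⌋ = 21 − 20 = 1
n=42: ⌊(43·39+26)/79⌋ − ⌊(42·39+26)/79⌋ = ⌊1703/79⌋ − ⌊1664/79⌋ = 21 − 21 = 0
n=43: ⌊(44·39+26)/79⌋ − ⌊(43·39+26)/79⌋ = ⌊1742/79⌋ − ⌊1703/79⌋ = 22 − 21 = 1
n=44: ⌊(45·39+26)/79⌋ − ⌊(44·39+26)/79⌋ = ⌊1781/79⌋ − ⌊1742/79⌋ = 22 − 22 = 0
n=45: ⌊(46·39+26)/79⌋ − ⌊(45·39+26)/79⌋ = ⌊1820/79⌋ − ⌊1781/79⌋ = 23 − 22 = 1
n=46: ⌊(47·39+26)/79⌋ − ⌊(46·39+26)/79⌋ = ⌊1859/79⌋ − ⌊1820/79⌋ = 23 − 23 = 0
n=47: ⌊(48·39+26)/79⌋ − ⌊(47·39+26)/79⌋ = ⌊1898/79⌋ − ⌊1859/79⌋ = 24 − 23 = 1
n=48: ⌊(49·39+26)/79⌋ − ⌊(48·39+26)/79⌋ = ⌊1937/79⌋ − ⌊1898/79⌋ = 24 − 24 = 0
n=49: ⌊(50·39+26)/79⌋ − ⌊(49·39+26)/79⌋ = ⌊1976/79⌋ − ⌊1937/79⌋ = 25 − 24 = 1
n=50: ⌊(51·39+26)/79⌋ − ⌊(50·39+26)/79⌋ = ⌊2015/79⌋ − ⌊1976/79⌋ = 25 − 25 = 0
n=51: ⌊(52·39+26)/79⌋ − ⌊(51·39+26)/79⌋ = ⌊2054/79⌋ − ⌊2015/79⌋ = 26 − 25 = 1
n=52: ⌊(53·39+26)/79⌋ − ⌊(52·39+26)/79⌋ = ⌊2093/79⌋ − ⌊2054/79⌋ = 26 − 26 = 0
n=53: ⌊(54·39+26)/79⌋ − ⌊(53·39+26)/79⌋ = ⌊2132/79⌋ − ⌊2093/79⌋ = 26 − 26 = 0
n=54: ⌊(55·39+26)/79⌋ − ⌊(54·39+26)/79⌋ = ⌊2171/79⌋ − ⌊2132/79⌋ = 27 − 26 = 1
n=55: ⌊(56·39+26)/79⌋ − ⌊(55·39+26)/79⌋ = ⌊2210/79⌋ − ⌊2171/79⌋ = 27 − 27 = 0
n=56: ⌊(57·39+26)/79⌋ − ⌊(56·39+26)/79⌋ = ⌊2249/79⌋ − ⌊2210/79⌋ = 28 − 27 = 1
n=57: ⌊(58·39+26)/79⌋ − ⌊(57·39+26)/79⌋ = ⌊2288/79⌋ − ⌊2249/79⌋ = 28 − 28 = 0
n=58: ⌊(59·39+26)/79⌋ − ⌊(58·39+26)/79⌋ = ⌊2327/79⌋ − ⌊2288/79⌋ = 29 − 28 = 1
n=59: ⌊(60·39+26)/79⌋ − ⌊(59·39+26)/79⌋ = ⌊2366/79⌋ − ⌊2327/79⌋ = 29 − 29 = 0
n=60: ⌊(61·39+26)/79⌋ − ⌊(60·39+26)/79⌋ = ⌊2405/79⌋ − ⌊2366/79⌋ = 30 − 29 = 1
n=61: ⌊(62·39+26)/79⌋ − ⌊(61·39+26)/79⌋ = ⌊2444/79⌋ − ⌊2405/79⌋ = 30 − 30 = 0
n=62: ⌊(63·39+26)/79⌋ − ⌊(62·39+26)/79⌋ = ⌊2483/79⌋ − ⌊2444/79⌋ = 31 − 30 = 1
n=63: ⌊(64·39+26)/79⌋ − ⌊(63·39+26)/79⌋ = ⌊2522/79⌋ − ⌊2483/79⌋ = 31 − 31 = 0
n=64: ⌊(65·39+26)/79⌋ − ⌊(64·39+26)/79⌋ = ⌊2561/79⌋ − ⌊2522/79⌋ = 32 − 31 = 1
n=65: ⌊(66·39+26)/79⌋ − ⌊(65·39+26)/79⌋ = ⌊2600/79⌋ − ⌊2561/79⌋ = 32 − 32 = 0
n=66: ⌊(67·39+26)/79⌋ − ⌊(66·39+26)/79⌋ = ⌊2639/79⌋ − ⌊2600/79⌋ = 33 − 32 = 1
n=67: ⌊(68·39+26)/79⌋ − ⌊(67·39+26)/79⌋ = ⌊2678/79⌋ − ⌊2639/79⌋ = 33 − 33 = 0
n=68: ⌊(69·39+26)/79⌋ − ⌊(68·39+26)/79⌋ = ⌊2717/79⌋ − ⌊2678/79⌋ = 34 − 33 = 1
n=69: ⌊(70·39+26)/79⌋ − ⌊(69·39+26)/79⌋ = ⌊2756/79⌋ − ⌊2717/79⌋ = 34 − 34 = 0
n=70: ⌊(71·39+26)/79⌋ − ⌊(70·39+26)/79⌋ = ⌊2795/79⌋ − ⌊2756/79⌋ = 35 − 34 = 1
n=71: ⌊(72·39+26)/79⌋ − ⌊(71·39+26)/79⌋ = ⌊2834/79⌋ − ⌊2795/79⌋ = 35 − 35 = 0
n=72: ⌊(73·39+26)/79⌋ − ⌊(72·39+26)/79⌋ = ⌊2873/79⌋ − ⌊2834/79⌋ = 36 − 35 = 1
n=73: ⌊(74·39+26)/79⌋ − ⌊(73·39+26)/79⌋ = ⌊2912/79⌋ − ⌊2873/79⌋ = 36 − 36 = 0
n=74: ⌊(75·39+26)/79⌋ − ⌊(74·39+26)/79⌋ = ⌊2951/79⌋ − ⌊2912/79⌋ = 37 − 36 = 1
n=75: ⌊(76·39+26)/79⌋ − ⌊(75·39+26)/79⌋ = ⌊2990/79⌋ − ⌊2951/79⌋ = 37 − 37 = 0
n=76: ⌊(77·39+26)/79⌋ − ⌊(76·39+26)/79⌋ = ⌊3029/79⌋ − ⌊2990/79⌋ = 38 − 37 = 1
n=77: ⌊(78·39+26)/79⌋ − ⌊(77·39+26)/79⌋ = ⌊3068/79⌋ − ⌊3029/79⌋ = 38 − 38 = 0
n=78: ⌊(79·39+26)/79⌋ − ⌊(78·39+26)/79⌋ = ⌊3107/79⌋ − ⌊3068/79⌋ = 39 − 38 = 1
n=79: ⌊(80·39+26)/79⌋ − ⌊(79·39+26)/79⌋ = ⌊3146/79⌋ − ⌊3107/79⌋ = 39 − 39 = 0
n=80: ⌊(81·39+26)/79⌋ − ⌊(80·39+26)/79⌋ = ⌊3185/79⌋ − ⌊3146/79⌋ = 40 − 39 = 1
n=81: ⌊(82·39+26)/79⌋ − ⌊(81·39+26)/79⌋ = ⌊3224/79⌋ − ⌊3185/79⌋ = 40 − 40 = 0
n=82: ⌊(83·39+26)/79⌋ − ⌊(82·39+26)/79⌋ = ⌊3263/79⌋ − ⌊3224/79⌋ = 41 − 40 = 1
n=83: ⌊(84·39+26)/79⌋ − ⌊(83·39+26)/79⌋ = ⌊3302/79⌋ − ⌊3263/79⌋ = 41 − 41 = 0
n=84: ⌊(85·39+26)/79⌋ − ⌊(84·39+26)/79⌋ = ⌊3341/79⌋ − ⌊3302/79⌋ = 42 − 41 = 1
n=85: ⌊(86·39+26)/79⌋ − ⌊(85·39+26)/79⌋ = ⌊3380/79⌋ − ⌊3341/79⌋ = 42 − 42 = 0
n=86: ⌊(87·39+26)/79⌋ − ⌊(86·39+26)/79⌋ = ⌊3419/79⌋ − ⌊3380/79⌋ = 43 − 42 = 1
n=87: ⌊(88·39+26)/79⌋ − ⌊(87·39+26)/79⌋ = ⌊3458/79⌋ − ⌊3419/79⌋ = 43 − 43 = 0
n=88: ⌊(89·39+26)/79⌋ − ⌊(88·39+26)/79⌋ = ⌊3497/79⌋ − ⌊3458/79⌋ = 44 − 43 = 1
n=89: ⌊(90·39+26)/79⌋ − ⌊(89·39+26)/79⌋ = ⌊3536/79⌋ − ⌊3497/79⌋ = 44 − 44 = 0
n=90: ⌊(91·39+26)/79⌋ − ⌊(90·39+26)/79⌋ = ⌊3575/79⌋ − ⌊3536/79⌋ = 45 − 44 = 1
n=91: ⌊(92·39+26)/79⌋ − ⌊(91·39+26)/79⌋ = ⌊3614/79⌋ − ⌊3575/79⌋ = 45 − 45 = 0
n=92: ⌊(93·39+26)/79⌋ − ⌊(92·39+26)/79⌋ = ⌊3653/79⌋ − ⌊3614/79⌋ = 46 − 45 = 1
n=93: ⌊(94·39+26)/79⌋ − ⌊(93·39+26)/79⌋ = ⌊3692/79⌋ − ⌊3653/79⌋ = 46 − 46 = 0
n=94: ⌊(95·39+26)/79⌋ − ⌊(94·39+26)/79⌋ = ⌊3731/79⌋ − ⌊3692/79⌋ = 47 − 46 = 1
n=95: ⌊(96·39+26)/79⌋ − ⌊(95·39+26)/79⌋ = ⌊3770/79⌋ − ⌊3731/79⌋ = 47 − 47 = 0
n=96: ⌊(97·39+26)/79⌋ − ⌊(96·39+26)/79⌋ = ⌊3809/79⌋ − ⌊3770/79⌋ = 48 − 47 = 1
n=97: ⌊(98·39+26)/79⌋ − ⌊(97·39+26)/79⌋ = ⌊3848/79⌋ − ⌊3809/79⌋ = 48 − 48 = 0
n=98: ⌊(99·39+26)/79⌋ − ⌊(98·39+26)/79⌋ = ⌊3887/79⌋ − ⌊3848/79⌋ = 49 − 48 = 1
n=99: ⌊(100·39+26)/79⌋ − ⌊(99·39+26)/79⌋ = ⌊3926/79⌋ − ⌊3887/79⌋ = 49 − 49 = 0
n=100: ⌊(101·39+26)/79⌋ − ⌊(100·39+26)/79⌋ = ⌊3965/79⌋ − ⌊3926/79⌋ = 50 − 49 = 1
n=101: ⌊(102·39+26)/79⌋ − ⌊(101·39+26)/79⌋ = ⌊4004/79⌋ − ⌊3965/79⌋ = 50 − 50 = 0
n=102: ⌊(103·39+26)/79⌋ − ⌊(102·39+26)/79⌋ = ⌊4043/79⌋ − ⌊4004/79⌋ = 51 − 50 = 1

0101010101010101010101010101010101010101010101010101001010101010101010101010101010101010101010101010101


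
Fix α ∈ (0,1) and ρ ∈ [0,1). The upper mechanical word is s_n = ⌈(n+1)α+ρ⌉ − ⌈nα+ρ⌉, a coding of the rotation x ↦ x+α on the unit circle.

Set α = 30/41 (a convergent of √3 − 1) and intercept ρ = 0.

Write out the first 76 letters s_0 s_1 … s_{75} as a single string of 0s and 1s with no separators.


n=0: ⌈(1·30)/41⌉ − ⌈(0·30)/41⌉ = ⌈30/41⌉ − ⌈0/41⌉ = 1 − 0 = 1
n=1: ⌈(2·30)/41⌉ − ⌈(1·30)/41⌉ = ⌈60/41⌉ − ⌈30/41⌉ = 2 − 1 = 1
n=2: ⌈(3·30)/41⌉ − ⌈(2·30)/41⌉ = ⌈90/41⌉ − ⌈60/41⌉ = 3 − 2 = 1
n=3: ⌈(4·30)/41⌉ − ⌈(3·30)/41⌉ = ⌈120/41⌉ − ⌈90/41⌉ = 3 − 3 = 0
n=4: ⌈(5·30)/41⌉ − ⌈(4·30)/41⌉ = ⌈150/41⌉ − ⌈120/41⌉ = 4 − 3 = 1
n=5: ⌈(6·30)/41⌉ − ⌈(5·30)/41⌉ = ⌈180/41⌉ − ⌈150/41⌉ = 5 − 4 = 1
n=6: ⌈(7·30)/41⌉ − ⌈(6·30)/41⌉ = ⌈210/41⌉ − ⌈180/41⌉ = 6 − 5 = 1
n=7: ⌈(8·30)/41⌉ − ⌈(7·30)/41⌉ = ⌈240/41⌉ − ⌈210/41⌉ = 6 − 6 = 0
n=8: ⌈(9·30)/41⌉ − ⌈(8·30)/41⌉ = ⌈270/41⌉ − ⌈240/41⌉ = 7 − 6 = 1
n=9: ⌈(10·30)/41⌉ − ⌈(9·30)/41⌉ = ⌈300/41⌉ − ⌈270/41⌉ = 8 − 7 = 1
n=10: ⌈(11·30)/41⌉ − ⌈(10·30)/41⌉ = ⌈330/41⌉ − ⌈300/41⌉ = 9 − 8 = 1
n=11: ⌈(12·30)/41⌉ − ⌈(11·30)/41⌉ = ⌈360/41⌉ − ⌈330/41⌉ = 9 − 9 = 0
n=12: ⌈(13·30)/41⌉ − ⌈(12·30)/41⌉ = ⌈390/41⌉ − ⌈360/41⌉ = 10 − 9 = 1
n=13: ⌈(14·30)/41⌉ − ⌈(13·30)/41⌉ = ⌈420/41⌉ − ⌈390/41⌉ = 11 − 10 = 1
n=14: ⌈(15·30)/41⌉ − ⌈(14·30)/41⌉ = ⌈450/41⌉ − ⌈420/41⌉ = 11 − 11 = 0
n=15: ⌈(16·30)/41⌉ − ⌈(15·30)/41⌉ = ⌈480/41⌉ − ⌈450/41⌉ = 12 − 11 = 1
n=16: ⌈(17·30)/41⌉ − ⌈(16·30)/41⌉ = ⌈510/41⌉ − ⌈480/41⌉ = 13 − 12 = 1
n=17: ⌈(18·30)/41⌉ − ⌈(17·30)/41⌉ = ⌈540/41⌉ − ⌈510/41⌉ = 14 − 13 = 1
n=18: ⌈(19·30)/41⌉ − ⌈(18·30)/41⌉ = ⌈570/41⌉ − ⌈540/41⌉ = 14 − 14 = 0
n=19: ⌈(20·30)/41⌉ − ⌈(19·30)/41⌉ = ⌈600/41⌉ − ⌈570/41⌉ = 15 − 14 = 1
n=20: ⌈(21·30)/41⌉ − ⌈(20·30)/41⌉ = ⌈630/41⌉ − ⌈600/41⌉ = 16 − 15 = 1
n=21: ⌈(22·30)/41⌉ − ⌈(21·30)/41⌉ = ⌈660/41⌉ − ⌈630/41⌉ = 17 − 16 = 1
n=22: ⌈(23·30)/41⌉ − ⌈(22·30)/41⌉ = ⌈690/41⌉ − ⌈660/41⌉ = 17 − 17 = 0
n=23: ⌈(24·30)/41⌉ − ⌈(23·30)/41⌉ = ⌈720/41⌉ − ⌈690/41⌉ = 18 − 17 = 1
n=24: ⌈(25·30)/41⌉ − ⌈(24·30)/41⌉ = ⌈750/41⌉ − ⌈720/41⌉ = 19 − 18 = 1
n=25: ⌈(26·30)/41⌉ − ⌈(25·30)/41⌉ = ⌈780/41⌉ − ⌈750/41⌉ = 20 − 19 = 1
n=26: ⌈(27·30)/41⌉ − ⌈(26·30)/41⌉ = ⌈810/41⌉ − ⌈780/41⌉ = 20 − 20 = 0
n=27: ⌈(28·30)/41⌉ − ⌈(27·30)/41⌉ = ⌈840/41⌉ − ⌈810/41⌉ = 21 − 20 = 1
n=28: ⌈(29·30)/41⌉ − ⌈(28·30)/41⌉ = ⌈870/41⌉ − ⌈840/41⌉ = 22 − 21 = 1
n=29: ⌈(30·30)/41⌉ − ⌈(29·30)/41⌉ = ⌈900/41⌉ − ⌈870/41⌉ = 22 − 22 = 0
n=30: ⌈(31·30)/41⌉ − ⌈(30·30)/41⌉ = ⌈930/41⌉ − ⌈900/41⌉ = 23 − 22 = 1
n=31: ⌈(32·30)/41⌉ − ⌈(31·30)/41⌉ = ⌈960/41⌉ − ⌈930/41⌉ = 24 − 23 = 1
n=32: ⌈(33·30)/41⌉ − ⌈(32·30)/41⌉ = ⌈990/41⌉ − ⌈960/41⌉ = 25 − 24 = 1
n=33: ⌈(34·30)/41⌉ − ⌈(33·30)/41⌉ = ⌈1020/41⌉ − ⌈990/41⌉ = 25 − 25 = 0
n=34: ⌈(35·30)/41⌉ − ⌈(34·30)/41⌉ = ⌈1050/41⌉ − ⌈1020/41⌉ = 26 − 25 = 1
n=35: ⌈(36·30)/41⌉ − ⌈(35·30)/41⌉ = ⌈1080/41⌉ − ⌈1050/41⌉ = 27 − 26 = 1
n=36: ⌈(37·30)/41⌉ − ⌈(36·30)/41⌉ = ⌈1110/41⌉ − ⌈1080/41⌉ = 28 − 27 = 1
n=37: ⌈(38·30)/41⌉ − ⌈(37·30)/41⌉ = ⌈1140/41⌉ − ⌈1110/41⌉ = 28 − 28 = 0
n=38: ⌈(39·30)/41⌉ − ⌈(38·30)/41⌉ = ⌈1170/41⌉ − ⌈1140/41⌉ = 29 − 28 = 1
n=39: ⌈(40·30)/41⌉ − ⌈(39·30)/41⌉ = ⌈1200/41⌉ − ⌈1170/41⌉ = 30 − 29 = 1
n=40: ⌈(41·30)/41⌉ − ⌈(40·30)/41⌉ = ⌈1230/41⌉ − ⌈1200/41⌉ = 30 − 30 = 0
n=41: ⌈(42·30)/41⌉ − ⌈(41·30)/41⌉ = ⌈1260/41⌉ − ⌈1230/41⌉ = 31 − 30 = 1
n=42: ⌈(43·30)/41⌉ − ⌈(42·30)/41⌉ = ⌈1290/41⌉ − ⌈1260/41⌉ = 32 − 31 = 1
n=43: ⌈(44·30)/41⌉ − ⌈(43·30)/41⌉ = ⌈1320/41⌉ − ⌈1290/41⌉ = 33 − 32 = 1
n=44: ⌈(45·30)/41⌉ − ⌈(44·30)/41⌉ = ⌈1350/41⌉ − ⌈1320/41⌉ = 33 − 33 = 0
n=45: ⌈(46·30)/41⌉ − ⌈(45·30)/41⌉ = ⌈1380/41⌉ − ⌈1350/41⌉ = 34 − 33 = 1
n=46: ⌈(47·30)/41⌉ − ⌈(46·30)/41⌉ = ⌈1410/41⌉ − ⌈1380/41⌉ = 35 − 34 = 1
n=47: ⌈(48·30)/41⌉ − ⌈(47·30)/41⌉ = ⌈1440/41⌉ − ⌈1410/41⌉ = 36 − 35 = 1
n=48: ⌈(49·30)/41⌉ − ⌈(48·30)/41⌉ = ⌈1470/41⌉ − ⌈1440/41⌉ = 36 − 36 = 0
n=49: ⌈(50·30)/41⌉ − ⌈(49·30)/41⌉ = ⌈1500/41⌉ − ⌈1470/41⌉ = 37 − 36 = 1
n=50: ⌈(51·30)/41⌉ − ⌈(50·30)/41⌉ = ⌈1530/41⌉ − ⌈1500/41⌉ = 38 − 37 = 1
n=51: ⌈(52·30)/41⌉ − ⌈(51·30)/41⌉ = ⌈1560/41⌉ − ⌈1530/41⌉ = 39 − 38 = 1
n=52: ⌈(53·30)/41⌉ − ⌈(52·30)/41⌉ = ⌈1590/41⌉ − ⌈1560/41⌉ = 39 − 39 = 0
n=53: ⌈(54·30)/41⌉ − ⌈(53·30)/41⌉ = ⌈1620/41⌉ − ⌈1590/41⌉ = 40 − 39 = 1
n=54: ⌈(55·30)/41⌉ − ⌈(54·30)/41⌉ = ⌈1650/41⌉ − ⌈1620/41⌉ = 41 − 40 = 1
n=55: ⌈(56·30)/41⌉ − ⌈(55·30)/41⌉ = ⌈1680/41⌉ − ⌈1650/41⌉ = 41 − 41 = 0
n=56: ⌈(57·30)/41⌉ − ⌈(56·30)/41⌉ = ⌈1710/41⌉ − ⌈1680/41⌉ = 42 − 41 = 1
n=57: ⌈(58·30)/41⌉ − ⌈(57·30)/41⌉ = ⌈1740/41⌉ − ⌈1710/41⌉ = 43 − 42 = 1
n=58: ⌈(59·30)/41⌉ − ⌈(58·30)/41⌉ = ⌈1770/41⌉ − ⌈1740/41⌉ = 44 − 43 = 1
n=59: ⌈(60·30)/41⌉ − ⌈(59·30)/41⌉ = ⌈1800/41⌉ − ⌈1770/41⌉ = 44 − 44 = 0
n=60: ⌈(61·30)/41⌉ − ⌈(60·30)/41⌉ = ⌈1830/41⌉ − ⌈1800/41⌉ = 45 − 44 = 1
n=61: ⌈(62·30)/41⌉ − ⌈(61·30)/41⌉ = ⌈1860/41⌉ − ⌈1830/41⌉ = 46 − 45 = 1
n=62: ⌈(63·30)/41⌉ − ⌈(62·30)/41⌉ = ⌈1890/41⌉ − ⌈1860/41⌉ = 47 − 46 = 1
n=63: ⌈(64·30)/41⌉ − ⌈(63·30)/41⌉ = ⌈1920/41⌉ − ⌈1890/41⌉ = 47 − 47 = 0
n=64: ⌈(65·30)/41⌉ − ⌈(64·30)/41⌉ = ⌈1950/41⌉ − ⌈1920/41⌉ = 48 − 47 = 1
n=65: ⌈(66·30)/41⌉ − ⌈(65·30)/41⌉ = ⌈1980/41⌉ − ⌈1950/41⌉ = 49 − 48 = 1
n=66: ⌈(67·30)/41⌉ − ⌈(66·30)/41⌉ = ⌈2010/41⌉ − ⌈1980/41⌉ = 50 − 49 = 1
n=67: ⌈(68·30)/41⌉ − ⌈(67·30)/41⌉ = ⌈2040/41⌉ − ⌈2010/41⌉ = 50 − 50 = 0
n=68: ⌈(69·30)/41⌉ − ⌈(68·30)/41⌉ = ⌈2070/41⌉ − ⌈2040/41⌉ = 51 − 50 = 1
n=69: ⌈(70·30)/41⌉ − ⌈(69·30)/41⌉ = ⌈2100/41⌉ − ⌈2070/41⌉ = 52 − 51 = 1
n=70: ⌈(71·30)/41⌉ − ⌈(70·30)/41⌉ = ⌈2130/41⌉ − ⌈2100/41⌉ = 52 − 52 = 0
n=71: ⌈(72·30)/41⌉ − ⌈(71·30)/41⌉ = ⌈2160/41⌉ − ⌈2130/41⌉ = 53 − 52 = 1
n=72: ⌈(73·30)/41⌉ − ⌈(72·30)/41⌉ = ⌈2190/41⌉ − ⌈2160/41⌉ = 54 − 53 = 1
n=73: ⌈(74·30)/41⌉ − ⌈(73·30)/41⌉ = ⌈2220/41⌉ − ⌈2190/41⌉ = 55 − 54 = 1
n=74: ⌈(75·30)/41⌉ − ⌈(74·30)/41⌉ = ⌈2250/41⌉ − ⌈2220/41⌉ = 55 − 55 = 0
n=75: ⌈(76·30)/41⌉ − ⌈(75·30)/41⌉ = ⌈2280/41⌉ − ⌈2250/41⌉ = 56 − 55 = 1

1110111011101101110111011101101110111011011101110111011011101110111011011101


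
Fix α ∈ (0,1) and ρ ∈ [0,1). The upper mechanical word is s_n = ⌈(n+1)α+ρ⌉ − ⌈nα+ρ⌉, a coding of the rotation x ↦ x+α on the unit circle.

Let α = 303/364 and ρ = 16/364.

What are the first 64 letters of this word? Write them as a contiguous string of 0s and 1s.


n=0: ⌈(1·303+16)/364⌉ − ⌈(0·303+16)/364⌉ = ⌈319/364⌉ − ⌈16/364⌉ = 1 − 1 = 0
n=1: ⌈(2·303+16)/364⌉ − ⌈(1·303+16)/364⌉ = ⌈622/364⌉ − ⌈319/364⌉ = 2 − 1 = 1
n=2: ⌈(3·303+16)/364⌉ − ⌈(2·303+16)/364⌉ = ⌈925/364⌉ − ⌈622/364⌉ = 3 − 2 = 1
n=3: ⌈(4·303+16)/364⌉ − ⌈(3·303+16)/364⌉ = ⌈1228/364⌉ − ⌈925/364⌉ = 4 − 3 = 1
n=4: ⌈(5·303+16)/364⌉ − ⌈(4·303+16)/364⌉ = ⌈1531/364⌉ − ⌈1228/364⌉ = 5 − 4 = 1
n=5: ⌈(6·303+16)/364⌉ − ⌈(5·303+16)/364⌉ = ⌈1834/364⌉ − ⌈1531/364⌉ = 6 − 5 = 1
n=6: ⌈(7·303+16)/364⌉ − ⌈(6·303+16)/364⌉ = ⌈2137/364⌉ − ⌈1834/364⌉ = 6 − 6 = 0
n=7: ⌈(8·303+16)/364⌉ − ⌈(7·303+16)/364⌉ = ⌈2440/364⌉ − ⌈2137/364⌉ = 7 − 6 = 1
n=8: ⌈(9·303+16)/364⌉ − ⌈(8·303+16)/364⌉ = ⌈2743/364⌉ − ⌈2440/364⌉ = 8 − 7 = 1
n=9: ⌈(10·303+16)/364⌉ − ⌈(9·303+16)/364⌉ = ⌈3046/364⌉ − ⌈2743/364⌉ = 9 − 8 = 1
n=10: ⌈(11·303+16)/364⌉ − ⌈(10·303+16)/364⌉ = ⌈3349/364⌉ − ⌈3046/364⌉ = 10 − 9 = 1
n=11: ⌈(12·303+16)/364⌉ − ⌈(11·303+16)/364⌉ = ⌈3652/364⌉ − ⌈3349/364⌉ = 11 − 10 = 1
n=12: ⌈(13·303+16)/364⌉ − ⌈(12·303+16)/364⌉ = ⌈3955/364⌉ − ⌈3652/364⌉ = 11 − 11 = 0
n=13: ⌈(14·303+16)/364⌉ − ⌈(13·303+16)/364⌉ = ⌈4258/364⌉ − ⌈3955/364⌉ = 12 − 11 = 1
n=14: ⌈(15·303+16)/364⌉ − ⌈(14·303+16)/364⌉ = ⌈4561/364⌉ − ⌈4258/364⌉ = 13 − 12 = 1
n=15: ⌈(16·303+16)/364⌉ − ⌈(15·303+16)/364⌉ = ⌈4864/364⌉ − ⌈4561/364⌉ = 14 − 13 = 1
n=16: ⌈(17·303+16)/364⌉ − ⌈(16·303+16)/364⌉ = ⌈5167/364⌉ − ⌈4864/364⌉ = 15 − 14 = 1
n=17: ⌈(18·303+16)/364⌉ − ⌈(17·303+16)/364⌉ = ⌈5470/364⌉ − ⌈5167/364⌉ = 16 − 15 = 1
n=18: ⌈(19·303+16)/364⌉ − ⌈(18·303+16)/364⌉ = ⌈5773/364⌉ − ⌈5470/364⌉ = 16 − 16 = 0
n=19: ⌈(20·303+16)/364⌉ − ⌈(19·303+16)/364⌉ = ⌈6076/364⌉ − ⌈5773/364⌉ = 17 − 16 = 1
n=20: ⌈(21·303+16)/364⌉ − ⌈(20·303+16)/364⌉ = ⌈6379/364⌉ − ⌈6076/364⌉ = 18 − 17 = 1
n=21: ⌈(22·303+16)/364⌉ − ⌈(21·303+16)/364⌉ = ⌈6682/364⌉ − ⌈6379/364⌉ = 19 − 18 = 1
n=22: ⌈(23·303+16)/364⌉ − ⌈(22·303+16)/364⌉ = ⌈6985/364⌉ − ⌈6682/364⌉ = 20 − 19 = 1
n=23: ⌈(24·303+16)/364⌉ − ⌈(23·303+16)/364⌉ = ⌈7288/364⌉ − ⌈6985/364⌉ = 21 − 20 = 1
n=24: ⌈(25·303+16)/364⌉ − ⌈(24·303+16)/364⌉ = ⌈7591/364⌉ − ⌈7288/364⌉ = 21 − 21 = 0
n=25: ⌈(26·303+16)/364⌉ − ⌈(25·303+16)/364⌉ = ⌈7894/364⌉ − ⌈7591/364⌉ = 22 − 21 = 1
n=26: ⌈(27·303+16)/364⌉ − ⌈(26·303+16)/364⌉ = ⌈8197/364⌉ − ⌈7894/364⌉ = 23 − 22 = 1
n=27: ⌈(28·303+16)/364⌉ − ⌈(27·303+16)/364⌉ = ⌈8500/364⌉ − ⌈8197/364⌉ = 24 − 23 = 1
n=28: ⌈(29·303+16)/364⌉ − ⌈(28·303+16)/364⌉ = ⌈8803/364⌉ − ⌈8500/364⌉ = 25 − 24 = 1
n=29: ⌈(30·303+16)/364⌉ − ⌈(29·303+16)/364⌉ = ⌈9106/364⌉ − ⌈8803/364⌉ = 26 − 25 = 1
n=30: ⌈(31·303+16)/364⌉ − ⌈(30·303+16)/364⌉ = ⌈9409/364⌉ − ⌈9106/364⌉ = 26 − 26 = 0
n=31: ⌈(32·303+16)/364⌉ − ⌈(31·303+16)/364⌉ = ⌈9712/364⌉ − ⌈9409/364⌉ = 27 − 26 = 1
n=32: ⌈(33·303+16)/364⌉ − ⌈(32·303+16)/364⌉ = ⌈10015/364⌉ − ⌈9712/364⌉ = 28 − 27 = 1
n=33: ⌈(34·303+16)/364⌉ − ⌈(33·303+16)/364⌉ = ⌈10318/364⌉ − ⌈10015/364⌉ = 29 − 28 = 1
n=34: ⌈(35·303+16)/364⌉ − ⌈(34·303+16)/364⌉ = ⌈10621/364⌉ − ⌈10318/364⌉ = 30 − 29 = 1
n=35: ⌈(36·303+16)/364⌉ − ⌈(35·303+16)/364⌉ = ⌈10924/364⌉ − ⌈10621/364⌉ = 31 − 30 = 1
n=36: ⌈(37·303+16)/364⌉ − ⌈(36·303+16)/364⌉ = ⌈11227/364⌉ − ⌈10924/364⌉ = 31 − 31 = 0
n=37: ⌈(38·303+16)/364⌉ − ⌈(37·303+16)/364⌉ = ⌈11530/364⌉ − ⌈11227/364⌉ = 32 − 31 = 1
n=38: ⌈(39·303+16)/364⌉ − ⌈(38·303+16)/364⌉ = ⌈11833/364⌉ − ⌈11530/364⌉ = 33 − 32 = 1
n=39: ⌈(40·303+16)/364⌉ − ⌈(39·303+16)/364⌉ = ⌈12136/364⌉ − ⌈11833/364⌉ = 34 − 33 = 1
n=40: ⌈(41·303+16)/364⌉ − ⌈(40·303+16)/364⌉ = ⌈12439/364⌉ − ⌈12136/364⌉ = 35 − 34 = 1
n=41: ⌈(42·303+16)/364⌉ − ⌈(41·303+16)/364⌉ = ⌈12742/364⌉ − ⌈12439/364⌉ = 36 − 35 = 1
n=42: ⌈(43·303+16)/364⌉ − ⌈(42·303+16)/364⌉ = ⌈13045/364⌉ − ⌈12742/364⌉ = 36 − 36 = 0
n=43: ⌈(44·303+16)/364⌉ − ⌈(43·303+16)/364⌉ = ⌈13348/364⌉ − ⌈13045/364⌉ = 37 − 36 = 1
n=44: ⌈(45·303+16)/364⌉ − ⌈(44·303+16)/364⌉ = ⌈13651/364⌉ − ⌈13348/364⌉ = 38 − 37 = 1
n=45: ⌈(46·303+16)/364⌉ − ⌈(45·303+16)/364⌉ = ⌈13954/364⌉ − ⌈13651/364⌉ = 39 − 38 = 1
n=46: ⌈(47·303+16)/364⌉ − ⌈(46·303+16)/364⌉ = ⌈14257/364⌉ − ⌈13954/364⌉ = 40 − 39 = 1
n=47: ⌈(48·303+16)/364⌉ − ⌈(47·303+16)/364⌉ = ⌈14560/364⌉ − ⌈14257/364⌉ = 40 − 40 = 0
n=48: ⌈(49·303+16)/364⌉ − ⌈(48·303+16)/364⌉ = ⌈14863/364⌉ − ⌈14560/364⌉ = 41 − 40 = 1
n=49: ⌈(50·303+16)/364⌉ − ⌈(49·303+16)/364⌉ = ⌈15166/364⌉ − ⌈14863/364⌉ = 42 − 41 = 1
n=50: ⌈(51·303+16)/364⌉ − ⌈(50·303+16)/364⌉ = ⌈15469/364⌉ − ⌈15166/364⌉ = 43 − 42 = 1
n=51: ⌈(52·303+16)/364⌉ − ⌈(51·303+16)/364⌉ = ⌈15772/364⌉ − ⌈15469/364⌉ = 44 − 43 = 1
n=52: ⌈(53·303+16)/364⌉ − ⌈(52·303+16)/364⌉ = ⌈16075/364⌉ − ⌈15772/364⌉ = 45 − 44 = 1
n=53: ⌈(54·303+16)/364⌉ − ⌈(53·303+16)/364⌉ = ⌈16378/364⌉ − ⌈16075/364⌉ = 45 − 45 = 0
n=54: ⌈(55·303+16)/364⌉ − ⌈(54·303+16)/364⌉ = ⌈16681/364⌉ − ⌈16378/364⌉ = 46 − 45 = 1
n=55: ⌈(56·303+16)/364⌉ − ⌈(55·303+16)/364⌉ = ⌈16984/364⌉ − ⌈16681/364⌉ = 47 − 46 = 1
n=56: ⌈(57·303+16)/364⌉ − ⌈(56·303+16)/364⌉ = ⌈17287/364⌉ − ⌈16984/364⌉ = 48 − 47 = 1
n=57: ⌈(58·303+16)/364⌉ − ⌈(57·303+16)/364⌉ = ⌈17590/364⌉ − ⌈17287/364⌉ = 49 − 48 = 1
n=58: ⌈(59·303+16)/364⌉ − ⌈(58·303+16)/364⌉ = ⌈17893/364⌉ − ⌈17590/364⌉ = 50 − 49 = 1
n=59: ⌈(60·303+16)/364⌉ − ⌈(59·303+16)/364⌉ = ⌈18196/364⌉ − ⌈17893/364⌉ = 50 − 50 = 0
n=60: ⌈(61·303+16)/364⌉ − ⌈(60·303+16)/364⌉ = ⌈18499/364⌉ − ⌈18196/364⌉ = 51 − 50 = 1
n=61: ⌈(62·303+16)/364⌉ − ⌈(61·303+16)/364⌉ = ⌈18802/364⌉ − ⌈18499/364⌉ = 52 − 51 = 1
n=62: ⌈(63·303+16)/364⌉ − ⌈(62·303+16)/364⌉ = ⌈19105/364⌉ − ⌈18802/364⌉ = 53 − 52 = 1
n=63: ⌈(64·303+16)/364⌉ − ⌈(63·303+16)/364⌉ = ⌈19408/364⌉ − ⌈19105/364⌉ = 54 − 53 = 1

0111110111110111110111110111110111110111110111101111101111101111
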